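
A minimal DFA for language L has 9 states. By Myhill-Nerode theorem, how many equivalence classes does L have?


Myhill-Nerode theorem:
Number of equivalence classes = number of states in minimal DFA
Minimal DFA states = 9
Therefore equivalence classes = 9

9


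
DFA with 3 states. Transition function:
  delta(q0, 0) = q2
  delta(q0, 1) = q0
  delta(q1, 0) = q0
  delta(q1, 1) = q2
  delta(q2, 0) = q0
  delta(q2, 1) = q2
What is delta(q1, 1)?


Looking up transition function:
delta(q1, 1) in the table
Row: q1, Column: 1
Result: q2

q2


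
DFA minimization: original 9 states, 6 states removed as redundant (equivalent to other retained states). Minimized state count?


Original DFA: 9 states
Redundant states removed: 6
Minimized states = original - removed
= 9 - 6
= 3

3


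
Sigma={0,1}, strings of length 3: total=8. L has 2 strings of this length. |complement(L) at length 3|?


Alphabet: {0,1}
String length: 3
Total strings of length 3 = 2^3 = 8
Strings in L = 2
Complement = total - |L|
= 8 - 2
= 6

6


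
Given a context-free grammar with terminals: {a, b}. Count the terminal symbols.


Terminal symbols: a, b
Counting each: a (#1), b (#2)
Total = 2

2


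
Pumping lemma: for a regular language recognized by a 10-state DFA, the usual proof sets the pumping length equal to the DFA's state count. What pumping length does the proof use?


Pumping lemma for regular languages (standard proof):
Take p = |Q|, the number of DFA states.
Any string of length >= |Q| passes through |Q|+1 states while reading its first |Q| symbols,
so by pigeonhole some state repeats, giving the loop that can be pumped.
Here |Q| = 10
Therefore the proof uses p = 10

10


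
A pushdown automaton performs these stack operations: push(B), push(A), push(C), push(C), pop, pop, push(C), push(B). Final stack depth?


Tracing stack operations:
  push(B) -> stack = [B], depth=1
  push(A) -> stack = [B,A], depth=2
  push(C) -> stack = [B,A,C], depth=3
  push(C) -> stack = [B,A,C,C], depth=4
  pop -> removed C, stack = [B,A,C], depth=3
  pop -> removed C, stack = [B,A], depth=2
  push(C) -> stack = [B,A,C], depth=3
  push(B) -> stack = [B,A,C,B], depth=4
Final depth = 4

4


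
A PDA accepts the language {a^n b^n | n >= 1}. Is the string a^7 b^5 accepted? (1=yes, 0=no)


Language requires equal numbers of a's and b's
PDA pushes for each 'a', pops for each 'b'
Number of a's = 7
Number of b's = 5
7 != 5 -> Reject

0


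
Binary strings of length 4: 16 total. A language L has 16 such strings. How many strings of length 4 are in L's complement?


Alphabet: {0,1}
String length: 4
Total strings of length 4 = 2^4 = 16
Strings in L = 16
Complement = total - |L|
= 16 - 16
= 0

0


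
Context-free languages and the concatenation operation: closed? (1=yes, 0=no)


CFL closure properties:
  Closed under: union, concatenation, Kleene star
  NOT closed under: intersection, complement
Operation 'concatenation' is in closed list -> Yes (closed)

1


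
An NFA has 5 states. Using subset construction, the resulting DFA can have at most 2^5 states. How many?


NFA has 5 states
Subset construction: each DFA state = subset of NFA states
Maximum subsets = 2^5
2^5 = 32

32


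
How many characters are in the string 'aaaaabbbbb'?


String: 'aaaaabbbbb'
Counting characters:
  'a' appears 5 time(s)
  'b' appears 5 time(s)
Total length = 5 + 5 = 10

10


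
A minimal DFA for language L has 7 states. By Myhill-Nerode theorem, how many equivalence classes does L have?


Myhill-Nerode theorem:
Number of equivalence classes = number of states in minimal DFA
Minimal DFA states = 7
Therefore equivalence classes = 7

7


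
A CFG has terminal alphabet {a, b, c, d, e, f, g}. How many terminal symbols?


Terminal symbols: a, b, c, d, e, f, g
Counting each: a (#1), b (#2), c (#3), d (#4), e (#5), f (#6), g (#7)
Total = 7

7


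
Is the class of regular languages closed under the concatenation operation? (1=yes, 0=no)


Regular languages are closed under:
- Union (DFA product construction)
- Intersection (DFA product construction)
- Complement (swap accept/reject states)
- Concatenation (NFA construction)
- Kleene star (NFA construction)
concatenation is in this list
Therefore: closed

1


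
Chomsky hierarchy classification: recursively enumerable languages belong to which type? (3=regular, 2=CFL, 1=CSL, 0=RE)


Chomsky hierarchy levels:
  Type 3: Regular (DFA/NFA/regex)
  Type 2: Context-free (PDA)
  Type 1: Context-sensitive
  Type 0: Recursively enumerable (TM)
'recursively enumerable' corresponds to Type 0

0


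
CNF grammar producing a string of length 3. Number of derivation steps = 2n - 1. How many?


Chomsky Normal Form derivation:
String length n = 3
Each step either:
  - Splits a nonterminal into two (n-1 such steps)
  - Converts a nonterminal to terminal (n such steps)
Total = (n-1) + n = 2n - 1
= 2(3) - 1
= 6 - 1
= 5

5


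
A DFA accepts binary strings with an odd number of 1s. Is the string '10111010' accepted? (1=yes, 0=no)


DFA has 2 states: q_even (start, accept=no) and q_odd
Processing string '10111010' character by character:
  Position 0: read '1', 1-count=1 -> q_odd
  Position 1: read '0', 1-count=1 -> q_odd (no change)
  Position 2: read '1', 1-count=2 -> q_even
  Position 3: read '1', 1-count=3 -> q_odd
  Position 4: read '1', 1-count=4 -> q_even
  Position 5: read '0', 1-count=4 -> q_even (no change)
  Position 6: read '1', 1-count=5 -> q_odd
  Position 7: read '0', 1-count=5 -> q_odd (no change)
Final state: q_odd, total 1s = 5 (odd); the DFA requires an odd count -> accept

1


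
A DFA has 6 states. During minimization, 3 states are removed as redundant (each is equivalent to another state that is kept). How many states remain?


Original DFA: 6 states
Redundant states removed: 3
Minimized states = original - removed
= 6 - 3
= 3

3


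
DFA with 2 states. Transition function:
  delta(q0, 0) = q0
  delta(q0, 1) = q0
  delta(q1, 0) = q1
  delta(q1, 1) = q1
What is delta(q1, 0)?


Looking up transition function:
delta(q1, 0) in the table
Row: q1, Column: 0
Result: q1

q1


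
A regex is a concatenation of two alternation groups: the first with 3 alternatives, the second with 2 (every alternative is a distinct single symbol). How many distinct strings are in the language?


First group: 3 alternatives
Second group: 2 alternatives
Concatenation: each choice from group 1 pairs with each from group 2
Total = 3 x 2 = 6

6


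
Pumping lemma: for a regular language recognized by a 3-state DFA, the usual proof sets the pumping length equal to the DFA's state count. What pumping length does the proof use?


Pumping lemma for regular languages (standard proof):
Take p = |Q|, the number of DFA states.
Any string of length >= |Q| passes through |Q|+1 states while reading its first |Q| symbols,
so by pigeonhole some state repeats, giving the loop that can be pumped.
Here |Q| = 3
Therefore the proof uses p = 3

3


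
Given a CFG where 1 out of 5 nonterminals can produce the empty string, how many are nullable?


Nonterminals: {S, A, B, C, D}
A nonterminal is nullable if it can derive epsilon
Counting nullable nonterminals: 1
Total nullable = 1

1


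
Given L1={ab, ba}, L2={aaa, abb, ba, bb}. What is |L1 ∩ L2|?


L1 = {ab, ba}
L2 = {aaa, abb, ba, bb}
Checking each string in L1 against L2:
  'ab': in L2? No
  'ba': in L2? Yes
Intersection = {ba}
|L1 ∩ L2| = 1

1


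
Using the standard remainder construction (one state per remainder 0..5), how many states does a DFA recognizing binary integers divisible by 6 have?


Divisibility by 6 is tracked via the remainder mod 6: 0, 1, ..., 5
The construction assigns one state to each remainder
Number of remainders = 6

6


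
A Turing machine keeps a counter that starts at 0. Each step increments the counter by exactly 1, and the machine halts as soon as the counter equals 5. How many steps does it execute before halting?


Counter starts at 0. Counting sequence:
  Step 1: counter = 1
  Step 2: counter = 2
  Step 3: counter = 3
  Step 4: counter = 4
  Step 5: counter = 5
Counter reached 5 -> halt
Total steps = 5

5


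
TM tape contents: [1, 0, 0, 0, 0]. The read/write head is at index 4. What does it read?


Tape: [1, 0, 0, 0, 0]
Positions: 0 1 2 3 4
Values:    1 0 0 0 0
Head at position 4
tape[4] = 0

0


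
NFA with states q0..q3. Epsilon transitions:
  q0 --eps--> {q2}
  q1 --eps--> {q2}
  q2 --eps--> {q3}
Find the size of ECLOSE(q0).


Starting from q0
Initialize closure = {q0}
Follow epsilon from q0 -> add q2
Follow epsilon from q2 -> add q3
Final closure: {q0, q2, q3}
Size = 3

3


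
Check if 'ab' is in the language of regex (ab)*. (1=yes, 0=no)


Pattern: (ab)*
String: 'ab'
Pattern requires: zero or more repetitions of 'ab'
Pairs: ['ab']
All pairs are 'ab'? Yes
Result: 1

1


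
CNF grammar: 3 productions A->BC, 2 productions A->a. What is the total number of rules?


CNF allows two rule forms:
  A -> BC (binary): 3 rules
  A -> a (terminal): 2 rules
Total = 3 + 2 = 5

5


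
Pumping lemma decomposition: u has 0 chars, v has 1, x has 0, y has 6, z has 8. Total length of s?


|s| = |u| + |v| + |x| + |y| + |z|
= 0 + 1 + 0 + 6 + 8
= 1 + 0 + 14
= 1 + 14
= 15

15


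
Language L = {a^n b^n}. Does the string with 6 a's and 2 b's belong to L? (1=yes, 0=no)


Language requires equal numbers of a's and b's
PDA pushes for each 'a', pops for each 'b'
Number of a's = 6
Number of b's = 2
6 != 2 -> Reject

0


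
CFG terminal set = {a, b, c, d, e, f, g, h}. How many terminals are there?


Terminal symbols: a, b, c, d, e, f, g, h
Counting each: a (#1), b (#2), c (#3), d (#4), e (#5), f (#6), g (#7), h (#8)
Total = 8

8


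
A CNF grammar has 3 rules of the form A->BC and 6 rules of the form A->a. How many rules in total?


CNF allows two rule forms:
  A -> BC (binary): 3 rules
  A -> a (terminal): 6 rules
Total = 3 + 6 = 9

9


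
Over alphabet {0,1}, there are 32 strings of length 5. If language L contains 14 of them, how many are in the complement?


Alphabet: {0,1}
String length: 5
Total strings of length 5 = 2^5 = 32
Strings in L = 14
Complement = total - |L|
= 32 - 14
= 18

18


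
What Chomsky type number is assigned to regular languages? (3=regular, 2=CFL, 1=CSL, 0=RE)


Chomsky hierarchy levels:
  Type 3: Regular (DFA/NFA/regex)
  Type 2: Context-free (PDA)
  Type 1: Context-sensitive
  Type 0: Recursively enumerable (TM)
'regular' corresponds to Type 3

3


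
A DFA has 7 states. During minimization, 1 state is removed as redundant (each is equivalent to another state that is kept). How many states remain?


Original DFA: 7 states
Redundant states removed: 1
Minimized states = original - removed
= 7 - 1
= 6

6


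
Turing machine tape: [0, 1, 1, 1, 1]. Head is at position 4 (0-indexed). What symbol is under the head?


Tape: [0, 1, 1, 1, 1]
Positions: 0 1 2 3 4
Values:    0 1 1 1 1
Head at position 4
tape[4] = 1

1


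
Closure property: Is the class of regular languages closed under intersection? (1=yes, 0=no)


Regular languages are closed under all standard operations:
- Union: Yes (product construction)
- Intersection: Yes (product construction)
- Complement: Yes (swap accept/reject)
- Concatenation: Yes (NFA construction)
Operation: intersection -> Closed

1


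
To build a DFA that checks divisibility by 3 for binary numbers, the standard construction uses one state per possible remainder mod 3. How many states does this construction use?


Divisibility by 3 is tracked via the remainder mod 3: 0, 1, ..., 2
The construction assigns one state to each remainder
Number of remainders = 3

3


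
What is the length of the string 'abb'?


String: 'abb'
Counting characters:
  'a' appears 1 time(s)
  'b' appears 2 time(s)
Total length = 1 + 2 = 3

3


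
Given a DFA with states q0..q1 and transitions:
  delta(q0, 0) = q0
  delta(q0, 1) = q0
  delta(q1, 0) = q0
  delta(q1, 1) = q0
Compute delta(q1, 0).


Looking up transition function:
delta(q1, 0) in the table
Row: q1, Column: 0
Result: q0

q0


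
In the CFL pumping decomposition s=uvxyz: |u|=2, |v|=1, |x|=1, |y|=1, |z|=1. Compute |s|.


|s| = |u| + |v| + |x| + |y| + |z|
= 2 + 1 + 1 + 1 + 1
= 3 + 1 + 2
= 4 + 2
= 6

6


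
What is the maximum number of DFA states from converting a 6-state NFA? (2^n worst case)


NFA has 6 states
Subset construction: each DFA state = subset of NFA states
Maximum subsets = 2^6
2^6 = 64

64


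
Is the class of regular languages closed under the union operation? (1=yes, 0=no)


Regular languages are closed under:
- Union (DFA product construction)
- Intersection (DFA product construction)
- Complement (swap accept/reject states)
- Concatenation (NFA construction)
- Kleene star (NFA construction)
union is in this list
Therefore: closed

1


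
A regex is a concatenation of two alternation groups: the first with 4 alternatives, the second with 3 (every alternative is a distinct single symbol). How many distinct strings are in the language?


First group: 4 alternatives
Second group: 3 alternatives
Concatenation: each choice from group 1 pairs with each from group 2
Total = 4 x 3 = 12

12


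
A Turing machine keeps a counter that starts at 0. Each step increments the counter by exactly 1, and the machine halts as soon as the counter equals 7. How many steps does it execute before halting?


Counter starts at 0. Counting sequence:
  Step 1: counter = 1
  Step 2: counter = 2
  Step 3: counter = 3
  Step 4: counter = 4
  Step 5: counter = 5
  Step 6: counter = 6
  Step 7: counter = 7
Counter reached 7 -> halt
Total steps = 7

7


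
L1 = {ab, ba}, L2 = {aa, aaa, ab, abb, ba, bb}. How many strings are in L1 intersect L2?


L1 = {ab, ba}
L2 = {aa, aaa, ab, abb, ba, bb}
Checking each string in L1 against L2:
  'ab': in L2? Yes
  'ba': in L2? Yes
Intersection = {ab, ba}
|L1 ∩ L2| = 2

2


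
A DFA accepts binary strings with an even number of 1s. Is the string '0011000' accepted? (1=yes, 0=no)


DFA has 2 states: q_even (start, accept=yes) and q_odd
Processing string '0011000' character by character:
  Position 0: read '0', 1-count=0 -> q_even (no change)
  Position 1: read '0', 1-count=0 -> q_even (no change)
  Position 2: read '1', 1-count=1 -> q_odd
  Position 3: read '1', 1-count=2 -> q_even
  Position 4: read '0', 1-count=2 -> q_even (no change)
  Position 5: read '0', 1-count=2 -> q_even (no change)
  Position 6: read '0', 1-count=2 -> q_even (no change)
Final state: q_even, total 1s = 2 (even); the DFA requires an even count -> accept

1


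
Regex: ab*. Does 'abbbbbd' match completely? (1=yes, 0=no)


Pattern: ab*
String: 'abbbbbd'
Pattern requires: exactly one 'a' followed by zero or more 'b's
First char is 'a' -> OK
Rest 'bbbbbd': all b's? No
Result: 0

0


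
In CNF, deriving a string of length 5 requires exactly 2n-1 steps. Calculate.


Chomsky Normal Form derivation:
String length n = 5
Each step either:
  - Splits a nonterminal into two (n-1 such steps)
  - Converts a nonterminal to terminal (n such steps)
Total = (n-1) + n = 2n - 1
= 2(5) - 1
= 10 - 1
= 9

9


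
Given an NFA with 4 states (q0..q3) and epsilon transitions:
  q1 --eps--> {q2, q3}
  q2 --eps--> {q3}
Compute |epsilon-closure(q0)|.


Starting from q0
Initialize closure = {q0}
q0 has no outgoing epsilon transitions -> nothing to add
Final closure: {q0}
Size = 1

1


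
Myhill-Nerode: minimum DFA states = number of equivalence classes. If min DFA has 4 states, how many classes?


Myhill-Nerode theorem:
Number of equivalence classes = number of states in minimal DFA
Minimal DFA states = 4
Therefore equivalence classes = 4

4


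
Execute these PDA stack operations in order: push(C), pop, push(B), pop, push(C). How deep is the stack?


Tracing stack operations:
  push(C) -> stack = [C], depth=1
  pop -> removed C, stack = [], depth=0
  push(B) -> stack = [B], depth=1
  pop -> removed B, stack = [], depth=0
  push(C) -> stack = [C], depth=1
Final depth = 1

1


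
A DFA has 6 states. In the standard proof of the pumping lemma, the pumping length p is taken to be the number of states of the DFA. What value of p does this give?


Pumping lemma for regular languages (standard proof):
Take p = |Q|, the number of DFA states.
Any string of length >= |Q| passes through |Q|+1 states while reading its first |Q| symbols,
so by pigeonhole some state repeats, giving the loop that can be pumped.
Here |Q| = 6
Therefore the proof uses p = 6

6


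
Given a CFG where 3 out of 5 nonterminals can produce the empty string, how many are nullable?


Nonterminals: {S, A, B, C, D}
A nonterminal is nullable if it can derive epsilon
Counting nullable nonterminals: 3
Total nullable = 3

3


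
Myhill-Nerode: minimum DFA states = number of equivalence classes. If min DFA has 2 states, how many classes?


Myhill-Nerode theorem:
Number of equivalence classes = number of states in minimal DFA
Minimal DFA states = 2
Therefore equivalence classes = 2

2


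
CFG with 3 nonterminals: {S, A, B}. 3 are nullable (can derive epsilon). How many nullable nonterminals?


Nonterminals: {S, A, B}
A nonterminal is nullable if it can derive epsilon
Counting nullable nonterminals: 3
Total nullable = 3

3


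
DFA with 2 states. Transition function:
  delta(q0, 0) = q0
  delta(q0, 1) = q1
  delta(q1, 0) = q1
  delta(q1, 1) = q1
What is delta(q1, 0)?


Looking up transition function:
delta(q1, 0) in the table
Row: q1, Column: 0
Result: q1

q1


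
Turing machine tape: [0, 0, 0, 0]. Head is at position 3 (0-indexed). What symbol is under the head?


Tape: [0, 0, 0, 0]
Positions: 0 1 2 3
Values:    0 0 0 0
Head at position 3
tape[3] = 0

0


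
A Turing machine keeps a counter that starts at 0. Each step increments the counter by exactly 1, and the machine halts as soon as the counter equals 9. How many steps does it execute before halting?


Counter starts at 0. Counting sequence:
  Step 1: counter = 1
  Step 2: counter = 2
  Step 3: counter = 3
  Step 4: counter = 4
  Step 5: counter = 5
  Step 6: counter = 6
  ...
  Step 9: counter = 9
Counter reached 9 -> halt
Total steps = 9

9


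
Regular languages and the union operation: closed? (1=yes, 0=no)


Regular languages are closed under all standard operations:
- Union: Yes (product construction)
- Intersection: Yes (product construction)
- Complement: Yes (swap accept/reject)
- Concatenation: Yes (NFA construction)
Operation: union -> Closed

1


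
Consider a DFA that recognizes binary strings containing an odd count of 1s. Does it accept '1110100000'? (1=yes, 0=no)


DFA has 2 states: q_even (start, accept=no) and q_odd
Processing string '1110100000' character by character:
  Position 0: read '1', 1-count=1 -> q_odd
  Position 1: read '1', 1-count=2 -> q_even
  Position 2: read '1', 1-count=3 -> q_odd
  Position 3: read '0', 1-count=3 -> q_odd (no change)
  Position 4: read '1', 1-count=4 -> q_even
  Position 5: read '0', 1-count=4 -> q_even (no change)
  Position 6: read '0', 1-count=4 -> q_even (no change)
  Position 7: read '0', 1-count=4 -> q_even (no change)
  Position 8: read '0', 1-count=4 -> q_even (no change)
  Position 9: read '0', 1-count=4 -> q_even (no change)
Final state: q_even, total 1s = 4 (even); the DFA requires an odd count -> reject

0


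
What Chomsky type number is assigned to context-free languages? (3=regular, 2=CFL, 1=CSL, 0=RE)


Chomsky hierarchy levels:
  Type 3: Regular (DFA/NFA/regex)
  Type 2: Context-free (PDA)
  Type 1: Context-sensitive
  Type 0: Recursively enumerable (TM)
'context-free' corresponds to Type 2

2


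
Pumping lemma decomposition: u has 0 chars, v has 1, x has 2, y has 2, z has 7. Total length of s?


|s| = |u| + |v| + |x| + |y| + |z|
= 0 + 1 + 2 + 2 + 7
= 1 + 2 + 9
= 3 + 9
= 12

12


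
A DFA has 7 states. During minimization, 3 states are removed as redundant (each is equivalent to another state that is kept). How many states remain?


Original DFA: 7 states
Redundant states removed: 3
Minimized states = original - removed
= 7 - 3
= 4

4


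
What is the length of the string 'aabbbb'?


String: 'aabbbb'
Counting characters:
  'a' appears 2 time(s)
  'b' appears 4 time(s)
Total length = 2 + 4 = 6

6


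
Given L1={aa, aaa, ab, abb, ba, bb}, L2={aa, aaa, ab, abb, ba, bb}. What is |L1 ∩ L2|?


L1 = {aa, aaa, ab, abb, ba, bb}
L2 = {aa, aaa, ab, abb, ba, bb}
Checking each string in L1 against L2:
  'aa': in L2? Yes
  'aaa': in L2? Yes
  'ab': in L2? Yes
  'abb': in L2? Yes
  'ba': in L2? Yes
  'bb': in L2? Yes
Intersection = {aa, aaa, ab, abb, ba, bb}
|L1 ∩ L2| = 6

6


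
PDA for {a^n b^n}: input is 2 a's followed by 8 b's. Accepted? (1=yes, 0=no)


Language requires equal numbers of a's and b's
PDA pushes for each 'a', pops for each 'b'
Number of a's = 2
Number of b's = 8
2 != 8 -> Reject

0


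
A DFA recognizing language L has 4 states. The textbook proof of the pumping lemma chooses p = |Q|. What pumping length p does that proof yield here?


Pumping lemma for regular languages (standard proof):
Take p = |Q|, the number of DFA states.
Any string of length >= |Q| passes through |Q|+1 states while reading its first |Q| symbols,
so by pigeonhole some state repeats, giving the loop that can be pumped.
Here |Q| = 4
Therefore the proof uses p = 4

4


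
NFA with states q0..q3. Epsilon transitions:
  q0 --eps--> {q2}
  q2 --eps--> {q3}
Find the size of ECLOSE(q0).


Starting from q0
Initialize closure = {q0}
Follow epsilon from q0 -> add q2
Follow epsilon from q2 -> add q3
Final closure: {q0, q2, q3}
Size = 3

3


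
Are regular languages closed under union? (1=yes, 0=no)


Regular languages are closed under:
- Union (DFA product construction)
- Intersection (DFA product construction)
- Complement (swap accept/reject states)
- Concatenation (NFA construction)
- Kleene star (NFA construction)
union is in this list
Therefore: closed

1


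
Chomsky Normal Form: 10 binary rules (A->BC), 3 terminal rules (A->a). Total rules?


CNF allows two rule forms:
  A -> BC (binary): 10 rules
  A -> a (terminal): 3 rules
Total = 10 + 3 = 13

13


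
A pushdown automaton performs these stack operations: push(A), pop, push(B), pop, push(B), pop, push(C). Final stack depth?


Tracing stack operations:
  push(A) -> stack = [A], depth=1
  pop -> removed A, stack = [], depth=0
  push(B) -> stack = [B], depth=1
  pop -> removed B, stack = [], depth=0
  push(B) -> stack = [B], depth=1
  pop -> removed B, stack = [], depth=0
  push(C) -> stack = [C], depth=1
Final depth = 1

1


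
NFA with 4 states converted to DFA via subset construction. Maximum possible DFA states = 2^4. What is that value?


NFA has 4 states
Subset construction: each DFA state = subset of NFA states
Maximum subsets = 2^4
2^4 = 16

16


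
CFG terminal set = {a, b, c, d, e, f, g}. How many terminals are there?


Terminal symbols: a, b, c, d, e, f, g
Counting each: a (#1), b (#2), c (#3), d (#4), e (#5), f (#6), g (#7)
Total = 7

7


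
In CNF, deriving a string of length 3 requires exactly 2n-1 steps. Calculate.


Chomsky Normal Form derivation:
String length n = 3
Each step either:
  - Splits a nonterminal into two (n-1 such steps)
  - Converts a nonterminal to terminal (n such steps)
Total = (n-1) + n = 2n - 1
= 2(3) - 1
= 6 - 1
= 5

5


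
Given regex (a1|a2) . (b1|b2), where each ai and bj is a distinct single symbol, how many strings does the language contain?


First group: 2 alternatives
Second group: 2 alternatives
Concatenation: each choice from group 1 pairs with each from group 2
Total = 2 x 2 = 4

4


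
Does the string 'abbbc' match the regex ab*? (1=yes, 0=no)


Pattern: ab*
String: 'abbbc'
Pattern requires: exactly one 'a' followed by zero or more 'b's
First char is 'a' -> OK
Rest 'bbbc': all b's? No
Result: 0

0


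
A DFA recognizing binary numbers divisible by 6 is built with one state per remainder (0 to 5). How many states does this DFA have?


Divisibility by 6 is tracked via the remainder mod 6: 0, 1, ..., 5
The construction assigns one state to each remainder
Number of remainders = 6

6


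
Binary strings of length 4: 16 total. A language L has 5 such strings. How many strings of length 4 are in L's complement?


Alphabet: {0,1}
String length: 4
Total strings of length 4 = 2^4 = 16
Strings in L = 5
Complement = total - |L|
= 16 - 5
= 11

11


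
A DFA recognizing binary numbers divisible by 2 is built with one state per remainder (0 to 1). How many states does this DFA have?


Divisibility by 2 is tracked via the remainder mod 2: 0, 1, ..., 1
The construction assigns one state to each remainder
Number of remainders = 2

2


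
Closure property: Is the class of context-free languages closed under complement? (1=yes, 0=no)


CFL closure properties:
  Closed under: union, concatenation, Kleene star
  NOT closed under: intersection, complement
Operation 'complement' is in not-closed list -> No (not closed)

0


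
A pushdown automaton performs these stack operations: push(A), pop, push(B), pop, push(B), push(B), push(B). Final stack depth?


Tracing stack operations:
  push(A) -> stack = [A], depth=1
  pop -> removed A, stack = [], depth=0
  push(B) -> stack = [B], depth=1
  pop -> removed B, stack = [], depth=0
  push(B) -> stack = [B], depth=1
  push(B) -> stack = [B,B], depth=2
  push(B) -> stack = [B,B,B], depth=3
Final depth = 3

3


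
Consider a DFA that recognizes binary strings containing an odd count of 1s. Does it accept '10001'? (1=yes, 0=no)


DFA has 2 states: q_even (start, accept=no) and q_odd
Processing string '10001' character by character:
  Position 0: read '1', 1-count=1 -> q_odd
  Position 1: read '0', 1-count=1 -> q_odd (no change)
  Position 2: read '0', 1-count=1 -> q_odd (no change)
  Position 3: read '0', 1-count=1 -> q_odd (no change)
  Position 4: read '1', 1-count=2 -> q_even
Final state: q_even, total 1s = 2 (even); the DFA requires an odd count -> reject

0


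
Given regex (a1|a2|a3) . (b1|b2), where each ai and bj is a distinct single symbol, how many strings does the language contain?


First group: 3 alternatives
Second group: 2 alternatives
Concatenation: each choice from group 1 pairs with each from group 2
Total = 3 x 2 = 6

6


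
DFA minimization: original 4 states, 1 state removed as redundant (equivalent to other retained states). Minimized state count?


Original DFA: 4 states
Redundant states removed: 1
Minimized states = original - removed
= 4 - 1
= 3

3


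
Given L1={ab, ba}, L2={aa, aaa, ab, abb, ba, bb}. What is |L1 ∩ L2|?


L1 = {ab, ba}
L2 = {aa, aaa, ab, abb, ba, bb}
Checking each string in L1 against L2:
  'ab': in L2? Yes
  'ba': in L2? Yes
Intersection = {ab, ba}
|L1 ∩ L2| = 2

2


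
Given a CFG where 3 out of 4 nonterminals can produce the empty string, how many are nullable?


Nonterminals: {S, A, B, C}
A nonterminal is nullable if it can derive epsilon
Counting nullable nonterminals: 3
Total nullable = 3

3


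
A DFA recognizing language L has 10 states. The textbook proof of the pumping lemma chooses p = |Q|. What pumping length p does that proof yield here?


Pumping lemma for regular languages (standard proof):
Take p = |Q|, the number of DFA states.
Any string of length >= |Q| passes through |Q|+1 states while reading its first |Q| symbols,
so by pigeonhole some state repeats, giving the loop that can be pumped.
Here |Q| = 10
Therefore the proof uses p = 10

10


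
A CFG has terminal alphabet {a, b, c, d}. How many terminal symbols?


Terminal symbols: a, b, c, d
Counting each: a (#1), b (#2), c (#3), d (#4)
Total = 4

4


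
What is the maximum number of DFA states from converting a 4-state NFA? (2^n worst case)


NFA has 4 states
Subset construction: each DFA state = subset of NFA states
Maximum subsets = 2^4
2^4 = 16

16


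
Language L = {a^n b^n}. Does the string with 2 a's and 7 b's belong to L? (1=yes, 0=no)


Language requires equal numbers of a's and b's
PDA pushes for each 'a', pops for each 'b'
Number of a's = 2
Number of b's = 7
2 != 7 -> Reject

0


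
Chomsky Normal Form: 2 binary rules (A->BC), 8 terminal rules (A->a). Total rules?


CNF allows two rule forms:
  A -> BC (binary): 2 rules
  A -> a (terminal): 8 rules
Total = 2 + 8 = 10

10


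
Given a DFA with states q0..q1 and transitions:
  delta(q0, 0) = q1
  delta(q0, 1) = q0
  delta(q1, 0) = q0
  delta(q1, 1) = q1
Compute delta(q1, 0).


Looking up transition function:
delta(q1, 0) in the table
Row: q1, Column: 0
Result: q0

q0


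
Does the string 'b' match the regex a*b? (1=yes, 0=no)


Pattern: a*b
String: 'b'
Pattern requires: zero or more 'a's followed by exactly one 'b'
Found 0 leading 'a's
Remaining: 'b'
Remaining is exactly 'b' -> match
Result: 1

1


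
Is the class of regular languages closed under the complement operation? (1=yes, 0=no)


Regular languages are closed under:
- Union (DFA product construction)
- Intersection (DFA product construction)
- Complement (swap accept/reject states)
- Concatenation (NFA construction)
- Kleene star (NFA construction)
complement is in this list
Therefore: closed

1


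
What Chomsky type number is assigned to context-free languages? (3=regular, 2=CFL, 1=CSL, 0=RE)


Chomsky hierarchy levels:
  Type 3: Regular (DFA/NFA/regex)
  Type 2: Context-free (PDA)
  Type 1: Context-sensitive
  Type 0: Recursively enumerable (TM)
'context-free' corresponds to Type 2

2


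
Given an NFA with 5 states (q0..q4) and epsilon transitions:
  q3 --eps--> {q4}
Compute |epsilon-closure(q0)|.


Starting from q0
Initialize closure = {q0}
q0 has no outgoing epsilon transitions -> nothing to add
Final closure: {q0}
Size = 1

1


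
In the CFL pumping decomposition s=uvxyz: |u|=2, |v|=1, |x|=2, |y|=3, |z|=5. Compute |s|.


|s| = |u| + |v| + |x| + |y| + |z|
= 2 + 1 + 2 + 3 + 5
= 3 + 2 + 8
= 5 + 8
= 13

13


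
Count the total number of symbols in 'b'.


String: 'b'
Counting characters:
  'b' appears 1 time(s)
Total length = 0 + 1 = 1

1


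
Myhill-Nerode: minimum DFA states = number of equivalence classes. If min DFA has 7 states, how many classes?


Myhill-Nerode theorem:
Number of equivalence classes = number of states in minimal DFA
Minimal DFA states = 7
Therefore equivalence classes = 7

7


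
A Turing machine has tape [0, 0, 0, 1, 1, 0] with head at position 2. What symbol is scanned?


Tape: [0, 0, 0, 1, 1, 0]
Positions: 0 1 2 3 4 5
Values:    0 0 0 1 1 0
Head at position 2
tape[2] = 0

0


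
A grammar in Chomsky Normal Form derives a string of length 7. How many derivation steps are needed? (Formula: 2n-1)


Chomsky Normal Form derivation:
String length n = 7
Each step either:
  - Splits a nonterminal into two (n-1 such steps)
  - Converts a nonterminal to terminal (n such steps)
Total = (n-1) + n = 2n - 1
= 2(7) - 1
= 14 - 1
= 13

13


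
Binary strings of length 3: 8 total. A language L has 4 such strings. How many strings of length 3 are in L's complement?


Alphabet: {0,1}
String length: 3
Total strings of length 3 = 2^3 = 8
Strings in L = 4
Complement = total - |L|
= 8 - 4
= 4

4


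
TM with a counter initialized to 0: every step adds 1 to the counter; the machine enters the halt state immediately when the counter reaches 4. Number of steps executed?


Counter starts at 0. Counting sequence:
  Step 1: counter = 1
  Step 2: counter = 2
  Step 3: counter = 3
  Step 4: counter = 4
Counter reached 4 -> halt
Total steps = 4

4


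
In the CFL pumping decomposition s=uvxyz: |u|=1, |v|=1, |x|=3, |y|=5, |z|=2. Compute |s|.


|s| = |u| + |v| + |x| + |y| + |z|
= 1 + 1 + 3 + 5 + 2
= 2 + 3 + 7
= 5 + 7
= 12

12


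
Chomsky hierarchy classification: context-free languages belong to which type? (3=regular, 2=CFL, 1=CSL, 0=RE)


Chomsky hierarchy levels:
  Type 3: Regular (DFA/NFA/regex)
  Type 2: Context-free (PDA)
  Type 1: Context-sensitive
  Type 0: Recursively enumerable (TM)
'context-free' corresponds to Type 2

2


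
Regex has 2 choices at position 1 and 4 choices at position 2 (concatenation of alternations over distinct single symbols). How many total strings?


First group: 2 alternatives
Second group: 4 alternatives
Concatenation: each choice from group 1 pairs with each from group 2
Total = 2 x 4 = 8

8


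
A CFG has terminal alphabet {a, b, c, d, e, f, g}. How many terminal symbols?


Terminal symbols: a, b, c, d, e, f, g
Counting each: a (#1), b (#2), c (#3), d (#4), e (#5), f (#6), g (#7)
Total = 7

7


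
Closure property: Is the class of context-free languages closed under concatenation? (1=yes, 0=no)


CFL closure properties:
  Closed under: union, concatenation, Kleene star
  NOT closed under: intersection, complement
Operation 'concatenation' is in closed list -> Yes (closed)

1


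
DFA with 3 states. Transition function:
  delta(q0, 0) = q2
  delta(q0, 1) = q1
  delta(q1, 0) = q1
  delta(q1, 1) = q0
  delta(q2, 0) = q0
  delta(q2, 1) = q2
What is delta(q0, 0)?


Looking up transition function:
delta(q0, 0) in the table
Row: q0, Column: 0
Result: q2

q2


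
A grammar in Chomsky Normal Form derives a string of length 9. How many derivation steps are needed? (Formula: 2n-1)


Chomsky Normal Form derivation:
String length n = 9
Each step either:
  - Splits a nonterminal into two (n-1 such steps)
  - Converts a nonterminal to terminal (n such steps)
Total = (n-1) + n = 2n - 1
= 2(9) - 1
= 18 - 1
= 17

17


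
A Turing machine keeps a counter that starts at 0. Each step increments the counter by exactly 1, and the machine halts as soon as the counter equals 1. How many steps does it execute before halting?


Counter starts at 0. Counting sequence:
  Step 1: counter = 1
Counter reached 1 -> halt
Total steps = 1

1


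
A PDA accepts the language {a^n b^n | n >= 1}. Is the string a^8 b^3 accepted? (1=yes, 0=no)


Language requires equal numbers of a's and b's
PDA pushes for each 'a', pops for each 'b'
Number of a's = 8
Number of b's = 3
8 != 3 -> Reject

0


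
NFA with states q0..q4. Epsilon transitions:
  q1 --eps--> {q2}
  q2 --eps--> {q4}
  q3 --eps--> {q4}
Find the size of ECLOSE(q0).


Starting from q0
Initialize closure = {q0}
q0 has no outgoing epsilon transitions -> nothing to add
Final closure: {q0}
Size = 1

1


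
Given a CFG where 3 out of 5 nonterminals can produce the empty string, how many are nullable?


Nonterminals: {S, A, B, C, D}
A nonterminal is nullable if it can derive epsilon
Counting nullable nonterminals: 3
Total nullable = 3

3


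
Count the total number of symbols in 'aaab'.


String: 'aaab'
Counting characters:
  'a' appears 3 time(s)
  'b' appears 1 time(s)
Total length = 3 + 1 = 4

4


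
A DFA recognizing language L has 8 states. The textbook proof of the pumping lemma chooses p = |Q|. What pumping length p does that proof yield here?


Pumping lemma for regular languages (standard proof):
Take p = |Q|, the number of DFA states.
Any string of length >= |Q| passes through |Q|+1 states while reading its first |Q| symbols,
so by pigeonhole some state repeats, giving the loop that can be pumped.
Here |Q| = 8
Therefore the proof uses p = 8

8


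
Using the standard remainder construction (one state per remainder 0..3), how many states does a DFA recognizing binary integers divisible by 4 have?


Divisibility by 4 is tracked via the remainder mod 4: 0, 1, ..., 3
The construction assigns one state to each remainder
Number of remainders = 4

4


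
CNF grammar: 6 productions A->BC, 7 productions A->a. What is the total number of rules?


CNF allows two rule forms:
  A -> BC (binary): 6 rules
  A -> a (terminal): 7 rules
Total = 6 + 7 = 13

13


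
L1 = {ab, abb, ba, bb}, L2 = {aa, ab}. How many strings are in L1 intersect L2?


L1 = {ab, abb, ba, bb}
L2 = {aa, ab}
Checking each string in L1 against L2:
  'ab': in L2? Yes
  'abb': in L2? No
  'ba': in L2? No
  'bb': in L2? No
Intersection = {ab}
|L1 ∩ L2| = 1

1


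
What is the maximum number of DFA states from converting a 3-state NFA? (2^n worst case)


NFA has 3 states
Subset construction: each DFA state = subset of NFA states
Maximum subsets = 2^3
2^3 = 8

8


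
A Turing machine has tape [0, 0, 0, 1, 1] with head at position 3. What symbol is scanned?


Tape: [0, 0, 0, 1, 1]
Positions: 0 1 2 3 4
Values:    0 0 0 1 1
Head at position 3
tape[3] = 1

1


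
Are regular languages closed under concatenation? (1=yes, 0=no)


Regular languages are closed under:
- Union (DFA product construction)
- Intersection (DFA product construction)
- Complement (swap accept/reject states)
- Concatenation (NFA construction)
- Kleene star (NFA construction)
concatenation is in this list
Therefore: closed

1


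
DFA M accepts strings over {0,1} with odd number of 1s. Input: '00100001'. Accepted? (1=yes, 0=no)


DFA has 2 states: q_even (start, accept=no) and q_odd
Processing string '00100001' character by character:
  Position 0: read '0', 1-count=0 -> q_even (no change)
  Position 1: read '0', 1-count=0 -> q_even (no change)
  Position 2: read '1', 1-count=1 -> q_odd
  Position 3: read '0', 1-count=1 -> q_odd (no change)
  Position 4: read '0', 1-count=1 -> q_odd (no change)
  Position 5: read '0', 1-count=1 -> q_odd (no change)
  Position 6: read '0', 1-count=1 -> q_odd (no change)
  Position 7: read '1', 1-count=2 -> q_even
Final state: q_even, total 1s = 2 (even); the DFA requires an odd count -> reject

0


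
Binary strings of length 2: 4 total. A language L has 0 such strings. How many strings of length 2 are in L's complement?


Alphabet: {0,1}
String length: 2
Total strings of length 2 = 2^2 = 4
Strings in L = 0
Complement = total - |L|
= 4 - 0
= 4

4


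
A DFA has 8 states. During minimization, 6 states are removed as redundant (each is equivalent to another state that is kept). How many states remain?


Original DFA: 8 states
Redundant states removed: 6
Minimized states = original - removed
= 8 - 6
= 2

2


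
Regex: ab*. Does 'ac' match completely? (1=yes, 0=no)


Pattern: ab*
String: 'ac'
Pattern requires: exactly one 'a' followed by zero or more 'b's
First char is 'a' -> OK
Rest 'c': all b's? No
Result: 0

0


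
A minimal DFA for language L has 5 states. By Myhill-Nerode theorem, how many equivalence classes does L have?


Myhill-Nerode theorem:
Number of equivalence classes = number of states in minimal DFA
Minimal DFA states = 5
Therefore equivalence classes = 5

5


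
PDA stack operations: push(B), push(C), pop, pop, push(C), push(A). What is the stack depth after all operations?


Tracing stack operations:
  push(B) -> stack = [B], depth=1
  push(C) -> stack = [B,C], depth=2
  pop -> removed C, stack = [B], depth=1
  pop -> removed B, stack = [], depth=0
  push(C) -> stack = [C], depth=1
  push(A) -> stack = [C,A], depth=2
Final depth = 2

2


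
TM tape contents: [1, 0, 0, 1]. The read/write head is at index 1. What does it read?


Tape: [1, 0, 0, 1]
Positions: 0 1 2 3
Values:    1 0 0 1
Head at position 1
tape[1] = 0

0


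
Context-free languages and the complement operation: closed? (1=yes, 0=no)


CFL closure properties:
  Closed under: union, concatenation, Kleene star
  NOT closed under: intersection, complement
Operation 'complement' is in not-closed list -> No (not closed)

0


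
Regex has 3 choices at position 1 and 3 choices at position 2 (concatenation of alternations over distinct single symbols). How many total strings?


First group: 3 alternatives
Second group: 3 alternatives
Concatenation: each choice from group 1 pairs with each from group 2
Total = 3 x 3 = 9

9


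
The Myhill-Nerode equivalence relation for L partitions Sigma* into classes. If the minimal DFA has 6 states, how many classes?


Myhill-Nerode theorem:
Number of equivalence classes = number of states in minimal DFA
Minimal DFA states = 6
Therefore equivalence classes = 6

6
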